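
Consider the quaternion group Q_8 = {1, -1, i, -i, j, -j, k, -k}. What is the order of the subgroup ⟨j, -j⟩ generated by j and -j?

|⟨j⟩| = 4 and |⟨-j⟩| = 4, so |H| is a multiple of lcm(4, 4) = 4 and divides |G| = 8.
Closing under the operation: H = {1, -1, j, -j}, so |H| = 4.

4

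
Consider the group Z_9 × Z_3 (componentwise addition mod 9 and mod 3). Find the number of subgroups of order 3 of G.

|G| = 27 and 3 | 27, so subgroups of order 3 are possible by Lagrange.
The subgroups of order 3 are: {(0,0), (0,1), (0,2)}; {(0,0), (3,0), (6,0)}; {(0,0), (3,1), (6,2)}; {(0,0), (3,2), (6,1)}.
So G has 4 subgroups of order 3.

4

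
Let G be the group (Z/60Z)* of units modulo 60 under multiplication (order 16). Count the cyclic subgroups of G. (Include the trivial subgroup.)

12

Group the elements of G by the cyclic subgroup they generate; each cyclic subgroup of order d accounts for φ(d) elements.
Cyclic subgroups by order — order 1: 1; order 2: 7; order 4: 4.
Total: 12.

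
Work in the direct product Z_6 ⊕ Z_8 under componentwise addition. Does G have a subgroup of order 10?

No

10 does not divide |G| = 48, so by Lagrange no subgroup of order 10 exists.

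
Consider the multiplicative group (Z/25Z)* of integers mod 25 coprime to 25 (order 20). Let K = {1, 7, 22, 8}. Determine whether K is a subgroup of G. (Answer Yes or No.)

7 ∈ K but its inverse 18 ∉ K, so K is not a subgroup.

No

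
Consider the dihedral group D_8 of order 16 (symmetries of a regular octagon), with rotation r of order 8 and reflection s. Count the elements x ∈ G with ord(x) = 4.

2

The elements of order 4 are: r^2, r^6.
That's 2.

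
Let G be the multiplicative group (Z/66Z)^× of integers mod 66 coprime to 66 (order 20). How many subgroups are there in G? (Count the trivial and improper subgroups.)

10

|G| = 20, so by Lagrange every subgroup order divides 20. Divisors: 1, 2, 4, 5, 10, 20.
Subgroups by order — order 1: 1; order 2: 3; order 4: 1; order 5: 1; order 10: 3; order 20: 1.
Total: 1 + 3 + 1 + 1 + 3 + 1 = 10.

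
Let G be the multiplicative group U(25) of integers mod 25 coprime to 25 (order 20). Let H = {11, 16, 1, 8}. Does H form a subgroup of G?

8 ∈ H but its inverse 22 ∉ H, so H is not a subgroup.

No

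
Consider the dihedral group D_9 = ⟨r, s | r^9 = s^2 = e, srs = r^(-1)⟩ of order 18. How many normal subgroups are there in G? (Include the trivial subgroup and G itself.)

4

G has 16 subgroups. Checking conjugation-invariance by order — order 1: 1/1 normal; order 2: 0/9 normal; order 3: 1/1 normal; order 6: 0/3 normal; order 9: 1/1 normal; order 18: 1/1 normal.
Total normal subgroups: 4.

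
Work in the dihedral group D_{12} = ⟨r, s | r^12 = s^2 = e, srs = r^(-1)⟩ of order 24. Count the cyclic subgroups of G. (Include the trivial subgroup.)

18

Each element a generates a cyclic subgroup ⟨a⟩; distinct elements may generate the same one (a cyclic group of order d has φ(d) generators).
Cyclic subgroups by order — order 1: 1; order 2: 13; order 3: 1; order 4: 1; order 6: 1; order 12: 1.
Total: 18.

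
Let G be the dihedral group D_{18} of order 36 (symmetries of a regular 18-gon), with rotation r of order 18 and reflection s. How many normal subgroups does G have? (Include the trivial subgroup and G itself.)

9

G has 45 subgroups. Checking conjugation-invariance by order — order 1: 1/1 normal; order 2: 1/19 normal; order 3: 1/1 normal; order 4: 0/9 normal; order 6: 1/7 normal; order 9: 1/1 normal; order 12: 0/3 normal; order 18: 3/3 normal; order 36: 1/1 normal.
Total normal subgroups: 9.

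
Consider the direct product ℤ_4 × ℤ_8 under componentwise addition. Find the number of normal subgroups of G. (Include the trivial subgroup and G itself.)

22

G is abelian, so every subgroup is normal.
G has 22 subgroups in total, hence 22 normal subgroups.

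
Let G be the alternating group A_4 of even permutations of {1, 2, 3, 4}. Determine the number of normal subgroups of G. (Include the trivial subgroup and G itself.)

G has 10 subgroups. Checking conjugation-invariance by order — order 1: 1/1 normal; order 2: 0/3 normal; order 3: 0/4 normal; order 4: 1/1 normal; order 12: 1/1 normal.
Total normal subgroups: 3.

3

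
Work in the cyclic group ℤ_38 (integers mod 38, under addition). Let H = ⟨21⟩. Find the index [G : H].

1

|⟨21⟩| = 38 and |G| = 38.
By Lagrange, [G : H] = |G|/|H| = 38/38 = 1.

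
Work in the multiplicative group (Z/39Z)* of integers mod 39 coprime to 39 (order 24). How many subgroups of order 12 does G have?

|G| = 24 and 12 | 24, so subgroups of order 12 are possible by Lagrange.
The subgroups of order 12 are: {1, 2, 4, 5, 8, 10, 11, 16, 20, 22, 25, 32}; {1, 4, 10, 14, 16, 17, 22, 23, 25, 29, 35, 38}; {1, 4, 7, 10, 16, 19, 22, 25, 28, 31, 34, 37}.
So G has 3 subgroups of order 12.

3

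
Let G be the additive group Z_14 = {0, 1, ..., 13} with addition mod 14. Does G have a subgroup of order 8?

No

8 does not divide |G| = 14, so by Lagrange no subgroup of order 8 exists.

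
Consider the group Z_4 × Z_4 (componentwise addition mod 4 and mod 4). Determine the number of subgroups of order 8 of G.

3

|G| = 16 and 8 | 16, so subgroups of order 8 are possible by Lagrange.
The subgroups of order 8 are: {(0,0), (0,1), (0,2), (0,3), (2,0), (2,1), (2,2), (2,3)}; {(0,0), (0,2), (1,0), (1,2), (2,0), (2,2), (3,0), (3,2)}; {(0,0), (0,2), (1,1), (1,3), (2,0), (2,2), (3,1), (3,3)}.
So G has 3 subgroups of order 8.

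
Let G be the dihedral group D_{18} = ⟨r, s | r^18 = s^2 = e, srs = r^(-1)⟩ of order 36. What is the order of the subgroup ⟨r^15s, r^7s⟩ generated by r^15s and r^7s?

18

|⟨r^15s⟩| = 2 and |⟨r^7s⟩| = 2, so |H| is a multiple of lcm(2, 2) = 2 and divides |G| = 36.
Closing under the operation: H = {e, r^2, r^4, r^6, r^8, r^10, r^12, r^14, r^16, rs, r^3s, r^5s, r^7s, r^9s, r^11s, r^13s, r^15s, r^17s}, so |H| = 18.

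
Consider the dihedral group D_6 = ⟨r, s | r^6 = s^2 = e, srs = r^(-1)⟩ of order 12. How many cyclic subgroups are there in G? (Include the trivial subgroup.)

10

Each element a generates a cyclic subgroup ⟨a⟩; distinct elements may generate the same one (a cyclic group of order d has φ(d) generators).
Cyclic subgroups by order — order 1: 1; order 2: 7; order 3: 1; order 6: 1.
Total: 10.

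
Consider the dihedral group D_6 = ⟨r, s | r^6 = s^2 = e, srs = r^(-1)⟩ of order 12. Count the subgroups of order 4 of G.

3

|G| = 12 and 4 | 12, so subgroups of order 4 are possible by Lagrange.
The subgroups of order 4 are: {e, r^3, r^2s, r^5s}; {e, r^3, s, r^3s}; {e, r^3, rs, r^4s}.
So G has 3 subgroups of order 4.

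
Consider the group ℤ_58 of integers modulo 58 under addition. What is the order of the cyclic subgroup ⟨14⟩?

29

In ℤ_58, the order of an element a is n/gcd(a, n).
gcd(14, 58) = 2, so |⟨14⟩| = 58/2 = 29.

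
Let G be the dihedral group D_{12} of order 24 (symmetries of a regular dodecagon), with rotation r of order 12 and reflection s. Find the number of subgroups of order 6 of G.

5

|G| = 24 and 6 | 24, so subgroups of order 6 are possible by Lagrange.
The subgroups of order 6 are: {e, r^2, r^4, r^6, r^8, r^10}; {e, r^4, r^8, r^2s, r^6s, r^10s}; {e, r^4, r^8, r^3s, r^7s, r^11s}; {e, r^4, r^8, s, r^4s, r^8s}; … (5 in all).
So G has 5 subgroups of order 6.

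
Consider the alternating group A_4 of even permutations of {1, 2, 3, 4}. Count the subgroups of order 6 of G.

|G| = 12 and 6 | 12, so subgroups of order 6 are possible by Lagrange.
Checking all subgroups of G, none has order 6.
So G has 0 subgroups of order 6.

0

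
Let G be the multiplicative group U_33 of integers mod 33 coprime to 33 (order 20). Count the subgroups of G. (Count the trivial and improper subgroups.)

|G| = 20, so by Lagrange every subgroup order divides 20. Divisors: 1, 2, 4, 5, 10, 20.
Subgroups by order — order 1: 1; order 2: 3; order 4: 1; order 5: 1; order 10: 3; order 20: 1.
Total: 1 + 3 + 1 + 1 + 3 + 1 = 10.

10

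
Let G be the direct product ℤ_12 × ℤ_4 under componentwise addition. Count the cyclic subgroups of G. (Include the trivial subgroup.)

20

Group the elements of G by the cyclic subgroup they generate; each cyclic subgroup of order d accounts for φ(d) elements.
Cyclic subgroups by order — order 1: 1; order 2: 3; order 3: 1; order 4: 6; order 6: 3; order 12: 6.
Total: 20.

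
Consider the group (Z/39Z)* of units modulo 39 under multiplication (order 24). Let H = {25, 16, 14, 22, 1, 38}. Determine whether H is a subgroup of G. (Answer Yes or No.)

Closure fails: 16 · 38 = 23 ∉ H. So H is not a subgroup.

No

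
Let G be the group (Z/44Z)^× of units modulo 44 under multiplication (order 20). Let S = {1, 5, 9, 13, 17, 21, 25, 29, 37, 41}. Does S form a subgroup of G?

|S| = 10 divides |G| = 20, consistent with Lagrange.
S contains the identity, every element's inverse is in S, and S is closed under ·: it is a subgroup.
In fact S = ⟨41⟩.

Yes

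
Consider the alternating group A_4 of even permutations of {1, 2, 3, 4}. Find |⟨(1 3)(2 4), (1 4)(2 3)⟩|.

|⟨(1 3)(2 4)⟩| = 2 and |⟨(1 4)(2 3)⟩| = 2, so |H| is a multiple of lcm(2, 2) = 2 and divides |G| = 12.
Closing under the operation: H = {e, (1 2)(3 4), (1 3)(2 4), (1 4)(2 3)}, so |H| = 4.

4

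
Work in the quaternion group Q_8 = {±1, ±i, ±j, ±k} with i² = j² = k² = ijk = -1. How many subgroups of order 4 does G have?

|G| = 8 and 4 | 8, so subgroups of order 4 are possible by Lagrange.
The subgroups of order 4 are: {1, -1, i, -i}; {1, -1, j, -j}; {1, -1, k, -k}.
So G has 3 subgroups of order 4.

3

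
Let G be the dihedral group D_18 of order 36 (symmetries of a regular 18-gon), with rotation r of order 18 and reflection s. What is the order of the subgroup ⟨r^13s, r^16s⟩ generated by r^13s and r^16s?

|⟨r^13s⟩| = 2 and |⟨r^16s⟩| = 2, so |H| is a multiple of lcm(2, 2) = 2 and divides |G| = 36.
Closing under the operation: H = {e, r^3, r^6, r^9, r^12, r^15, rs, r^4s, r^7s, r^10s, r^13s, r^16s}, so |H| = 12.

12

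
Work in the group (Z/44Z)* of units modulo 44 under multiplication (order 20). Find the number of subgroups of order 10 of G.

3

|G| = 20 and 10 | 20, so subgroups of order 10 are possible by Lagrange.
The subgroups of order 10 are: {1, 5, 9, 13, 17, 21, 25, 29, 37, 41}; {1, 3, 5, 9, 15, 23, 25, 27, 31, 37}; {1, 5, 7, 9, 19, 25, 35, 37, 39, 43}.
So G has 3 subgroups of order 10.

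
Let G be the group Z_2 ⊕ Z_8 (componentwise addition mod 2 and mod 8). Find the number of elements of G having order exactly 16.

0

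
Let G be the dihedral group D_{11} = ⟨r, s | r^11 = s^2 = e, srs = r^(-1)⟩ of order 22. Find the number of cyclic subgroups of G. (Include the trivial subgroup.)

A cyclic subgroup of order d is generated by each of its φ(d) elements of order d, so the cyclic subgroups of order d number (#elements of order d)/φ(d).
Cyclic subgroups by order — order 1: 1; order 2: 11; order 11: 1.
Total: 13.

13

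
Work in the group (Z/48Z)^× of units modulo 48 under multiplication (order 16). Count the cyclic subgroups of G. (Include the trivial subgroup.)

12

Each element a generates a cyclic subgroup ⟨a⟩; distinct elements may generate the same one (a cyclic group of order d has φ(d) generators).
Cyclic subgroups by order — order 1: 1; order 2: 7; order 4: 4.
Total: 12.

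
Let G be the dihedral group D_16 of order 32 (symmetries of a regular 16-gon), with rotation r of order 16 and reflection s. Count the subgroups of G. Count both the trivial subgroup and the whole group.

|G| = 32, so by Lagrange every subgroup order divides 32. Divisors: 1, 2, 4, 8, 16, 32.
Subgroups by order — order 1: 1; order 2: 17; order 4: 9; order 8: 5; order 16: 3; order 32: 1.
Total: 1 + 17 + 9 + 5 + 3 + 1 = 36.

36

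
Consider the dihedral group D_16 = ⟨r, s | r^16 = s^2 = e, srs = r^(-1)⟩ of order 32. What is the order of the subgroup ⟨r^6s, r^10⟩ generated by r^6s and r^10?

16

|⟨r^6s⟩| = 2 and |⟨r^10⟩| = 8, so |H| is a multiple of lcm(2, 8) = 8 and divides |G| = 32.
Closing under the operation: H = {e, r^2, r^4, r^6, r^8, r^10, r^12, r^14, s, r^2s, r^4s, r^6s, r^8s, r^10s, r^12s, r^14s}, so |H| = 16.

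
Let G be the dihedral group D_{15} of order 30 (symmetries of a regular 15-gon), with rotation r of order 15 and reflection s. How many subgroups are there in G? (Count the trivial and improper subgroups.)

28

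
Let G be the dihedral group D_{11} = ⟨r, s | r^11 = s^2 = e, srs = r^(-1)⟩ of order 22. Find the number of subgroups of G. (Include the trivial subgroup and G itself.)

|G| = 22, so by Lagrange every subgroup order divides 22. Divisors: 1, 2, 11, 22.
Subgroups by order — order 1: 1; order 2: 11; order 11: 1; order 22: 1.
Total: 1 + 11 + 1 + 1 = 14.

14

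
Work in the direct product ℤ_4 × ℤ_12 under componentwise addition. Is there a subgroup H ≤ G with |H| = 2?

Yes

2 | 48. A subgroup of order 2 is {(0,0), (0,6)}.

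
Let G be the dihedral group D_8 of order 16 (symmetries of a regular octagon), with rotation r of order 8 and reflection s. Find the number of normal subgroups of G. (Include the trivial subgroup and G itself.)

7

G has 19 subgroups. Checking conjugation-invariance by order — order 1: 1/1 normal; order 2: 1/9 normal; order 4: 1/5 normal; order 8: 3/3 normal; order 16: 1/1 normal.
Total normal subgroups: 7.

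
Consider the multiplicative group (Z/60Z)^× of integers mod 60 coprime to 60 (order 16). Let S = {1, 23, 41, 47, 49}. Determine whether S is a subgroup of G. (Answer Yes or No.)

|S| = 5 does not divide |G| = 16, so by Lagrange S is not a subgroup.

No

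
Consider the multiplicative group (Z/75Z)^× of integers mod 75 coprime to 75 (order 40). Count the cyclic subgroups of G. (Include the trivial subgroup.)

12

Group the elements of G by the cyclic subgroup they generate; each cyclic subgroup of order d accounts for φ(d) elements.
Cyclic subgroups by order — order 1: 1; order 2: 3; order 4: 2; order 5: 1; order 10: 3; order 20: 2.
Total: 12.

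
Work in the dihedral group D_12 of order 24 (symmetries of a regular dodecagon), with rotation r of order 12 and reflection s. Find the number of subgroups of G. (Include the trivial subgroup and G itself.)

|G| = 24, so by Lagrange every subgroup order divides 24. Divisors: 1, 2, 3, 4, 6, 8, 12, 24.
Subgroups by order — order 1: 1; order 2: 13; order 3: 1; order 4: 7; order 6: 5; order 8: 3; order 12: 3; order 24: 1.
Total: 1 + 13 + 1 + 7 + 5 + 3 + 3 + 1 = 34.

34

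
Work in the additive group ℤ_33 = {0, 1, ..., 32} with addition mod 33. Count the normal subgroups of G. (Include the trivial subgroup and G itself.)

4

G is abelian, so every subgroup is normal.
G has 4 subgroups in total, hence 4 normal subgroups.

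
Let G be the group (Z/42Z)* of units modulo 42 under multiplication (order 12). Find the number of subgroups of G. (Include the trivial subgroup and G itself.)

10

|G| = 12, so by Lagrange every subgroup order divides 12. Divisors: 1, 2, 3, 4, 6, 12.
Subgroups by order — order 1: 1; order 2: 3; order 3: 1; order 4: 1; order 6: 3; order 12: 1.
Total: 1 + 3 + 1 + 1 + 3 + 1 = 10.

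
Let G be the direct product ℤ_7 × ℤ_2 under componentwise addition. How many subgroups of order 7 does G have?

|G| = 14 and 7 | 14, so subgroups of order 7 are possible by Lagrange.
The subgroups of order 7 are: {(0,0), (1,0), (2,0), (3,0), (4,0), (5,0), (6,0)}.
So G has 1 subgroup of order 7.

1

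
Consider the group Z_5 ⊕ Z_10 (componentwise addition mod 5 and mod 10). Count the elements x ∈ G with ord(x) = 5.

24

An element (a,b) has order lcm(ord(a), ord(b)); count pairs with lcm equal to 5.
Enumerating gives 24 such elements.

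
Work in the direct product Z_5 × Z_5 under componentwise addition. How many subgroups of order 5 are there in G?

|G| = 25 and 5 | 25, so subgroups of order 5 are possible by Lagrange.
The subgroups of order 5 are: {(0,0), (0,1), (0,2), (0,3), (0,4)}; {(0,0), (1,0), (2,0), (3,0), (4,0)}; {(0,0), (1,1), (2,2), (3,3), (4,4)}; {(0,0), (1,2), (2,4), (3,1), (4,3)}; … (6 in all).
So G has 6 subgroups of order 5.

6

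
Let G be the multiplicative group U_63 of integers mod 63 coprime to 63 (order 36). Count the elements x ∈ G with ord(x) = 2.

The elements of order 2 are: 8, 55, 62.
That's 3.

3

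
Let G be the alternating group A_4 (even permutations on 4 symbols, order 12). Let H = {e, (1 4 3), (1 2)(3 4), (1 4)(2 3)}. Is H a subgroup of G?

(1 4 3) ∈ H but its inverse (1 3 4) ∉ H, so H is not a subgroup.

No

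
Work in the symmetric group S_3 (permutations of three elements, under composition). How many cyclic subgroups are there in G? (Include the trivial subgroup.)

Each element a generates a cyclic subgroup ⟨a⟩; distinct elements may generate the same one (a cyclic group of order d has φ(d) generators).
Cyclic subgroups by order — order 1: 1; order 2: 3; order 3: 1.
Total: 5.

5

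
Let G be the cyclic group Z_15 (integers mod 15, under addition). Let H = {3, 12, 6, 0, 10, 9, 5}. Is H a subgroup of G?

|H| = 7 does not divide |G| = 15, so by Lagrange H is not a subgroup.

No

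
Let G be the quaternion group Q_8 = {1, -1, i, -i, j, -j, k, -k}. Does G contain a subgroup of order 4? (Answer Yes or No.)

Yes

4 | 8. A subgroup of order 4 is {1, -1, i, -i}.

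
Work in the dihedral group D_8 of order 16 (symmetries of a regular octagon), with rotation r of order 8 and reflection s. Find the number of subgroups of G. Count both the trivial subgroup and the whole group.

|G| = 16, so by Lagrange every subgroup order divides 16. Divisors: 1, 2, 4, 8, 16.
Subgroups by order — order 1: 1; order 2: 9; order 4: 5; order 8: 3; order 16: 1.
Total: 1 + 9 + 5 + 3 + 1 = 19.

19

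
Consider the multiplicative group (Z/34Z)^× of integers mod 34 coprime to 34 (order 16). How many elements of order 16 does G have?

The elements of order 16 are: 3, 5, 7, 11, 23, 27, 29, 31.
That's 8.

8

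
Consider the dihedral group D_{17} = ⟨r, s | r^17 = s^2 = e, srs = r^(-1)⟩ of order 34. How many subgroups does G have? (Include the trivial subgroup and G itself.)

|G| = 34, so by Lagrange every subgroup order divides 34. Divisors: 1, 2, 17, 34.
Subgroups by order — order 1: 1; order 2: 17; order 17: 1; order 34: 1.
Total: 1 + 17 + 1 + 1 = 20.

20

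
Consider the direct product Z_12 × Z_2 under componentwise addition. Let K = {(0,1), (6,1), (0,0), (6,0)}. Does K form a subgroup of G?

Yes

|K| = 4 divides |G| = 24, consistent with Lagrange.
K contains the identity, every element's inverse is in K, and K is closed under +: it is a subgroup.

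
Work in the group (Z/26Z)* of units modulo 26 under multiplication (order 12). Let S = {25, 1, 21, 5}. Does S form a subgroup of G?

Yes

|S| = 4 divides |G| = 12, consistent with Lagrange.
S contains the identity, every element's inverse is in S, and S is closed under ·: it is a subgroup.
In fact S = ⟨21⟩.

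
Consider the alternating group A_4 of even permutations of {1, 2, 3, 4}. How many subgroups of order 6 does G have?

0

|G| = 12 and 6 | 12, so subgroups of order 6 are possible by Lagrange.
Checking all subgroups of G, none has order 6.
So G has 0 subgroups of order 6.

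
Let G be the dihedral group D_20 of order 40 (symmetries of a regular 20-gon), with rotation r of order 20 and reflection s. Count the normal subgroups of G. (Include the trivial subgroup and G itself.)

G has 48 subgroups. Checking conjugation-invariance by order — order 1: 1/1 normal; order 2: 1/21 normal; order 4: 1/11 normal; order 5: 1/1 normal; order 8: 0/5 normal; order 10: 1/5 normal; order 20: 3/3 normal; order 40: 1/1 normal.
Total normal subgroups: 9.

9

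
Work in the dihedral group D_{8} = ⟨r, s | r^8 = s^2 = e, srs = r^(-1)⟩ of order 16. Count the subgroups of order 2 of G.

9

|G| = 16 and 2 | 16, so subgroups of order 2 are possible by Lagrange.
The subgroups of order 2 are: {e, r^2s}; {e, r^3s}; {e, r^4}; {e, r^4s}; … (9 in all).
So G has 9 subgroups of order 2.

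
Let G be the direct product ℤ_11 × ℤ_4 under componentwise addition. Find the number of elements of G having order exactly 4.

2

An element (a,b) has order lcm(ord(a), ord(b)); count pairs with lcm equal to 4.
Enumerating gives 2 such elements.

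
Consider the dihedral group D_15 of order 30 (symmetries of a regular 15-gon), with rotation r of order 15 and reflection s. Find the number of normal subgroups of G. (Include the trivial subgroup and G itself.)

5

G has 28 subgroups. Checking conjugation-invariance by order — order 1: 1/1 normal; order 2: 0/15 normal; order 3: 1/1 normal; order 5: 1/1 normal; order 6: 0/5 normal; order 10: 0/3 normal; order 15: 1/1 normal; order 30: 1/1 normal.
Total normal subgroups: 5.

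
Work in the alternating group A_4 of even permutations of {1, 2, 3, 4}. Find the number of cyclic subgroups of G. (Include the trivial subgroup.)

8

A cyclic subgroup of order d is generated by each of its φ(d) elements of order d, so the cyclic subgroups of order d number (#elements of order d)/φ(d).
Cyclic subgroups by order — order 1: 1; order 2: 3; order 3: 4.
Total: 8.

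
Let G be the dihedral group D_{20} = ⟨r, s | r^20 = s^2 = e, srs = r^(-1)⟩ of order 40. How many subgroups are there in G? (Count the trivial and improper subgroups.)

48

|G| = 40, so by Lagrange every subgroup order divides 40. Divisors: 1, 2, 4, 5, 8, 10, 20, 40.
Subgroups by order — order 1: 1; order 2: 21; order 4: 11; order 5: 1; order 8: 5; order 10: 5; order 20: 3; order 40: 1.
Total: 1 + 21 + 11 + 1 + 5 + 5 + 3 + 1 = 48.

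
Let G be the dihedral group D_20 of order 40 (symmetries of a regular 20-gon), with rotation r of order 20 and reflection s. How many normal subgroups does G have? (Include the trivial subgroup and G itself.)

G has 48 subgroups. Checking conjugation-invariance by order — order 1: 1/1 normal; order 2: 1/21 normal; order 4: 1/11 normal; order 5: 1/1 normal; order 8: 0/5 normal; order 10: 1/5 normal; order 20: 3/3 normal; order 40: 1/1 normal.
Total normal subgroups: 9.

9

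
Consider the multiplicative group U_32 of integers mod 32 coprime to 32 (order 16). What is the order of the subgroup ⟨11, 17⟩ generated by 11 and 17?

8

|⟨11⟩| = 8 and |⟨17⟩| = 2, so |H| is a multiple of lcm(8, 2) = 8 and divides |G| = 16.
Closing under the operation: H = {1, 3, 9, 11, 17, 19, 25, 27}, so |H| = 8.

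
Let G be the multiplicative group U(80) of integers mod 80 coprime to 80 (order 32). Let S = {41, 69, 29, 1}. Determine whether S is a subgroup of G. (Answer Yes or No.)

Yes

|S| = 4 divides |G| = 32, consistent with Lagrange.
S contains the identity, every element's inverse is in S, and S is closed under ·: it is a subgroup.
In fact S = ⟨69⟩.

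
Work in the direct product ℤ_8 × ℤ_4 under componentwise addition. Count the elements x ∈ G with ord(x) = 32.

0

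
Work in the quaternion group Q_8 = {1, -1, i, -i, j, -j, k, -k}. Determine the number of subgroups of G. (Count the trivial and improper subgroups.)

6

|G| = 8, so by Lagrange every subgroup order divides 8. Divisors: 1, 2, 4, 8.
Subgroups by order — order 1: 1; order 2: 1; order 4: 3; order 8: 1.
Total: 1 + 1 + 3 + 1 = 6.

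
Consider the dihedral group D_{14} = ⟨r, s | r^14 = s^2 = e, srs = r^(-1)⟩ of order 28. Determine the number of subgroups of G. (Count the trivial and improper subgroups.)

28

|G| = 28, so by Lagrange every subgroup order divides 28. Divisors: 1, 2, 4, 7, 14, 28.
Subgroups by order — order 1: 1; order 2: 15; order 4: 7; order 7: 1; order 14: 3; order 28: 1.
Total: 1 + 15 + 7 + 1 + 3 + 1 = 28.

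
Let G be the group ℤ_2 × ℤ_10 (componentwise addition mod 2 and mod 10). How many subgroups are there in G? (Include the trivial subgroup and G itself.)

10

|G| = 20, so by Lagrange every subgroup order divides 20. Divisors: 1, 2, 4, 5, 10, 20.
Subgroups by order — order 1: 1; order 2: 3; order 4: 1; order 5: 1; order 10: 3; order 20: 1.
Total: 1 + 3 + 1 + 1 + 3 + 1 = 10.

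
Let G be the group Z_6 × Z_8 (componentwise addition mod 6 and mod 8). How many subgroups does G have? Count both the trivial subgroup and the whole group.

22

|G| = 48, so by Lagrange every subgroup order divides 48. Divisors: 1, 2, 3, 4, 6, 8, 12, 16, 24, 48.
Subgroups by order — order 1: 1; order 2: 3; order 3: 1; order 4: 3; order 6: 3; order 8: 3; order 12: 3; order 16: 1; order 24: 3; order 48: 1.
Total: 1 + 3 + 1 + 3 + 3 + 3 + 3 + 1 + 3 + 1 = 22.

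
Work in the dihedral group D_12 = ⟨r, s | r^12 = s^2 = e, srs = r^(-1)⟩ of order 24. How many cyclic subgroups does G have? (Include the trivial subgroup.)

18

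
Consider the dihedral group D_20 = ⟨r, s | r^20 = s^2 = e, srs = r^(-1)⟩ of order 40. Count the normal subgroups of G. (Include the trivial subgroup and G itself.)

G has 48 subgroups. Checking conjugation-invariance by order — order 1: 1/1 normal; order 2: 1/21 normal; order 4: 1/11 normal; order 5: 1/1 normal; order 8: 0/5 normal; order 10: 1/5 normal; order 20: 3/3 normal; order 40: 1/1 normal.
Total normal subgroups: 9.

9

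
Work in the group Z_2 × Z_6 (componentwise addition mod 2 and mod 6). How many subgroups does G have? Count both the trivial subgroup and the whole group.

|G| = 12, so by Lagrange every subgroup order divides 12. Divisors: 1, 2, 3, 4, 6, 12.
Subgroups by order — order 1: 1; order 2: 3; order 3: 1; order 4: 1; order 6: 3; order 12: 1.
Total: 1 + 3 + 1 + 1 + 3 + 1 = 10.

10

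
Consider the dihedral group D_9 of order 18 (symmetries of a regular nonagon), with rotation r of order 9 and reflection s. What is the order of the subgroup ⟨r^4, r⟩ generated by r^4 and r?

|⟨r^4⟩| = 9 and |⟨r⟩| = 9, so |H| is a multiple of lcm(9, 9) = 9 and divides |G| = 18.
Closing under the operation: H = {e, r, r^2, r^3, r^4, r^5, r^6, r^7, r^8}, so |H| = 9.

9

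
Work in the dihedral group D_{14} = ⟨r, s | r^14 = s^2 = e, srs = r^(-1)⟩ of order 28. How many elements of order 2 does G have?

Enumerating element orders in G gives 15 elements of order 2.

15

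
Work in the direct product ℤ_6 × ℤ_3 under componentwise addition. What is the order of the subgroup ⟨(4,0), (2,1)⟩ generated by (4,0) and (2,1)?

9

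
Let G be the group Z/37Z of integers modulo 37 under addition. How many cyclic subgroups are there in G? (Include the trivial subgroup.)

2

Group the elements of G by the cyclic subgroup they generate; each cyclic subgroup of order d accounts for φ(d) elements.
Cyclic subgroups by order — order 1: 1; order 37: 1.
Total: 2.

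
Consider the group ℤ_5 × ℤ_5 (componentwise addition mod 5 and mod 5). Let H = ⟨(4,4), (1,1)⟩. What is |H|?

5

|⟨(4,4)⟩| = 5 and |⟨(1,1)⟩| = 5, so |H| is a multiple of lcm(5, 5) = 5 and divides |G| = 25.
Closing under the operation: H = {(0,0), (1,1), (2,2), (3,3), (4,4)}, so |H| = 5.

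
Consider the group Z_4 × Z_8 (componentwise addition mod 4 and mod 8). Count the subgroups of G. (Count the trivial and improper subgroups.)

22

|G| = 32, so by Lagrange every subgroup order divides 32. Divisors: 1, 2, 4, 8, 16, 32.
Subgroups by order — order 1: 1; order 2: 3; order 4: 7; order 8: 7; order 16: 3; order 32: 1.
Total: 1 + 3 + 7 + 7 + 3 + 1 = 22.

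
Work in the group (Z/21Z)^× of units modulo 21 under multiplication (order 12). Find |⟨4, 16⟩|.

3

|⟨4⟩| = 3 and |⟨16⟩| = 3, so |H| is a multiple of lcm(3, 3) = 3 and divides |G| = 12.
Closing under the operation: H = {1, 4, 16}, so |H| = 3.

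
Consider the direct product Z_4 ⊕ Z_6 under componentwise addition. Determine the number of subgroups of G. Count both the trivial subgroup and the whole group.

|G| = 24, so by Lagrange every subgroup order divides 24. Divisors: 1, 2, 3, 4, 6, 8, 12, 24.
Subgroups by order — order 1: 1; order 2: 3; order 3: 1; order 4: 3; order 6: 3; order 8: 1; order 12: 3; order 24: 1.
Total: 1 + 3 + 1 + 3 + 3 + 1 + 3 + 1 = 16.

16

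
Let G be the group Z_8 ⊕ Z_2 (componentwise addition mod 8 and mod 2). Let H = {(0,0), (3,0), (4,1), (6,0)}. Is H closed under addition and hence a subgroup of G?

(6,0) ∈ H but its inverse (2,0) ∉ H, so H is not a subgroup.

No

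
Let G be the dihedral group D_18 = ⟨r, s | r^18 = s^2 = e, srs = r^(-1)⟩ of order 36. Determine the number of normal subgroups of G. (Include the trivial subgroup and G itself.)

G has 45 subgroups. Checking conjugation-invariance by order — order 1: 1/1 normal; order 2: 1/19 normal; order 3: 1/1 normal; order 4: 0/9 normal; order 6: 1/7 normal; order 9: 1/1 normal; order 12: 0/3 normal; order 18: 3/3 normal; order 36: 1/1 normal.
Total normal subgroups: 9.

9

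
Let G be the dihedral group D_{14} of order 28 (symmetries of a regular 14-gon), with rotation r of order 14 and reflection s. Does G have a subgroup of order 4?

Yes

4 | 28. A subgroup of order 4 is {e, r^7, r^3s, r^10s}.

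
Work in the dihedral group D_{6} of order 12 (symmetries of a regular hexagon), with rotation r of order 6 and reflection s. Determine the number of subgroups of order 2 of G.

7

|G| = 12 and 2 | 12, so subgroups of order 2 are possible by Lagrange.
The subgroups of order 2 are: {e, r^2s}; {e, r^3}; {e, r^3s}; {e, r^4s}; … (7 in all).
So G has 7 subgroups of order 2.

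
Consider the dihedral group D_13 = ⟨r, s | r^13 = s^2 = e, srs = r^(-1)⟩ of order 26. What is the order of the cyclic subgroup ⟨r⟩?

Computing powers of r: the smallest k with (r)^k = e is k = 13.

13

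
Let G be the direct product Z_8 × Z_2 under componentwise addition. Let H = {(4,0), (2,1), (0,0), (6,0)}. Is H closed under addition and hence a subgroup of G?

No

(2,1) ∈ H but its inverse (6,1) ∉ H, so H is not a subgroup.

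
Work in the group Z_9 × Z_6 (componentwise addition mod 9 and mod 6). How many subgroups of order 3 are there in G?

4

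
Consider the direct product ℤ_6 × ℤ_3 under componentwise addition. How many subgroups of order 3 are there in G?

4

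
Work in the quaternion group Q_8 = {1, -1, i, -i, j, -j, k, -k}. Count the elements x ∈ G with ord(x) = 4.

The elements of order 4 are: i, -i, j, -j, k, -k.
That's 6.

6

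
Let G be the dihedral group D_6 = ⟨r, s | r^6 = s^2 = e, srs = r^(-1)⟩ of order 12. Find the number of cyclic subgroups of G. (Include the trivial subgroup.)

10

A cyclic subgroup of order d is generated by each of its φ(d) elements of order d, so the cyclic subgroups of order d number (#elements of order d)/φ(d).
Cyclic subgroups by order — order 1: 1; order 2: 7; order 3: 1; order 6: 1.
Total: 10.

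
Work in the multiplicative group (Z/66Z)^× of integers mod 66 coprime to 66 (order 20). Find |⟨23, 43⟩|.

|⟨23⟩| = 2 and |⟨43⟩| = 2, so |H| is a multiple of lcm(2, 2) = 2 and divides |G| = 20.
Closing under the operation: H = {1, 23, 43, 65}, so |H| = 4.

4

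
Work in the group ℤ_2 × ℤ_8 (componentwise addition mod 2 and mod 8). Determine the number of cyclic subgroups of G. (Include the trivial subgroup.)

8

A cyclic subgroup of order d is generated by each of its φ(d) elements of order d, so the cyclic subgroups of order d number (#elements of order d)/φ(d).
Cyclic subgroups by order — order 1: 1; order 2: 3; order 4: 2; order 8: 2.
Total: 8.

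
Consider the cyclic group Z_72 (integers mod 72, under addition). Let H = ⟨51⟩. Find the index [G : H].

3

|⟨51⟩| = 24 and |G| = 72.
By Lagrange, [G : H] = |G|/|H| = 72/24 = 3.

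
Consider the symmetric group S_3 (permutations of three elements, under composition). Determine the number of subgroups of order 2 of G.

3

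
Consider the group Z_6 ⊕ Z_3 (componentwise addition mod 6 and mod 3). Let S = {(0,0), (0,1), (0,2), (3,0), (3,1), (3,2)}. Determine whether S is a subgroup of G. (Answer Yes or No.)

Yes

|S| = 6 divides |G| = 18, consistent with Lagrange.
S contains the identity, every element's inverse is in S, and S is closed under +: it is a subgroup.
In fact S = ⟨(3,1)⟩.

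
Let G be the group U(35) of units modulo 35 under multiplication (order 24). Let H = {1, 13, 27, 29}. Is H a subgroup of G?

|H| = 4 divides |G| = 24, consistent with Lagrange.
H contains the identity, every element's inverse is in H, and H is closed under ·: it is a subgroup.
In fact H = ⟨27⟩.

Yes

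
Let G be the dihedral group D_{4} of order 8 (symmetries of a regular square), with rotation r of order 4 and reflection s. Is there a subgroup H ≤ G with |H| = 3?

No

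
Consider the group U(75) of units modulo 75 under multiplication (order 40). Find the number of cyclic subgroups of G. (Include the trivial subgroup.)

12

Each element a generates a cyclic subgroup ⟨a⟩; distinct elements may generate the same one (a cyclic group of order d has φ(d) generators).
Cyclic subgroups by order — order 1: 1; order 2: 3; order 4: 2; order 5: 1; order 10: 3; order 20: 2.
Total: 12.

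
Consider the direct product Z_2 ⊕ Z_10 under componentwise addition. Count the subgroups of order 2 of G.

3

|G| = 20 and 2 | 20, so subgroups of order 2 are possible by Lagrange.
The subgroups of order 2 are: {(0,0), (0,5)}; {(0,0), (1,0)}; {(0,0), (1,5)}.
So G has 3 subgroups of order 2.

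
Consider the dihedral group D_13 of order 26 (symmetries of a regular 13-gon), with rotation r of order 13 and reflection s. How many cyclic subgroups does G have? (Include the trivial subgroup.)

15

Group the elements of G by the cyclic subgroup they generate; each cyclic subgroup of order d accounts for φ(d) elements.
Cyclic subgroups by order — order 1: 1; order 2: 13; order 13: 1.
Total: 15.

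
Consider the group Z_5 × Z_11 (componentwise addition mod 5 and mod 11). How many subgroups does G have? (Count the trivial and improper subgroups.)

|G| = 55, so by Lagrange every subgroup order divides 55. Divisors: 1, 5, 11, 55.
Subgroups by order — order 1: 1; order 5: 1; order 11: 1; order 55: 1.
Total: 1 + 1 + 1 + 1 = 4.

4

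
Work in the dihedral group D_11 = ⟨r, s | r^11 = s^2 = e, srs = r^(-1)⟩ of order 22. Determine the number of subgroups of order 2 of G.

|G| = 22 and 2 | 22, so subgroups of order 2 are possible by Lagrange.
The subgroups of order 2 are: {e, r^10s}; {e, r^2s}; {e, r^3s}; {e, r^4s}; … (11 in all).
So G has 11 subgroups of order 2.

11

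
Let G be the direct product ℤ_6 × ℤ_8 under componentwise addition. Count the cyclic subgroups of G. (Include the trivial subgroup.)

16

Group the elements of G by the cyclic subgroup they generate; each cyclic subgroup of order d accounts for φ(d) elements.
Cyclic subgroups by order — order 1: 1; order 2: 3; order 3: 1; order 4: 2; order 6: 3; order 8: 2; order 12: 2; order 24: 2.
Total: 16.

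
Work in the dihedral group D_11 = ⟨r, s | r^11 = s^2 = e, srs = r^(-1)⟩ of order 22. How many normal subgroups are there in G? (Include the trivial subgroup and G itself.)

3

G has 14 subgroups. Checking conjugation-invariance by order — order 1: 1/1 normal; order 2: 0/11 normal; order 11: 1/1 normal; order 22: 1/1 normal.
Total normal subgroups: 3.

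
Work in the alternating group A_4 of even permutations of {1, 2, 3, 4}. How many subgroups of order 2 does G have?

3

|G| = 12 and 2 | 12, so subgroups of order 2 are possible by Lagrange.
The subgroups of order 2 are: {e, (1 2)(3 4)}; {e, (1 3)(2 4)}; {e, (1 4)(2 3)}.
So G has 3 subgroups of order 2.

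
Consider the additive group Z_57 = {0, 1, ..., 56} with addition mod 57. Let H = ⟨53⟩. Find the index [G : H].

1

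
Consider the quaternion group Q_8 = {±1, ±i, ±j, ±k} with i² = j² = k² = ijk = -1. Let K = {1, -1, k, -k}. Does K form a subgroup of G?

Yes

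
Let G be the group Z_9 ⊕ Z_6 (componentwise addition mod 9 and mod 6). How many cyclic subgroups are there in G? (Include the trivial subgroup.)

16

Each element a generates a cyclic subgroup ⟨a⟩; distinct elements may generate the same one (a cyclic group of order d has φ(d) generators).
Cyclic subgroups by order — order 1: 1; order 2: 1; order 3: 4; order 6: 4; order 9: 3; order 18: 3.
Total: 16.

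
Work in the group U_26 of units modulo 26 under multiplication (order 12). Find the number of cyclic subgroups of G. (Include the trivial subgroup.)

Group the elements of G by the cyclic subgroup they generate; each cyclic subgroup of order d accounts for φ(d) elements.
Cyclic subgroups by order — order 1: 1; order 2: 1; order 3: 1; order 4: 1; order 6: 1; order 12: 1.
Total: 6.

6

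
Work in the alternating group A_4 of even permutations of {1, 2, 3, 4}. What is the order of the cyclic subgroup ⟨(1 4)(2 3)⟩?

Computing powers of (1 4)(2 3): the smallest k with ((1 4)(2 3))^k = e is k = 2.

2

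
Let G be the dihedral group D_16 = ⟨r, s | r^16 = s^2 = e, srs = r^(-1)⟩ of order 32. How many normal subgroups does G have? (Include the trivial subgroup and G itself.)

G has 36 subgroups. Checking conjugation-invariance by order — order 1: 1/1 normal; order 2: 1/17 normal; order 4: 1/9 normal; order 8: 1/5 normal; order 16: 3/3 normal; order 32: 1/1 normal.
Total normal subgroups: 8.

8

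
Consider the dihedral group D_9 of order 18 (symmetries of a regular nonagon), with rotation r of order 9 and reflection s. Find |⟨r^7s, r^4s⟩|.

|⟨r^7s⟩| = 2 and |⟨r^4s⟩| = 2, so |H| is a multiple of lcm(2, 2) = 2 and divides |G| = 18.
Closing under the operation: H = {e, r^3, r^6, rs, r^4s, r^7s}, so |H| = 6.

6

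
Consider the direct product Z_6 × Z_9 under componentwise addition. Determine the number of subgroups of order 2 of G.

1

|G| = 54 and 2 | 54, so subgroups of order 2 are possible by Lagrange.
The subgroups of order 2 are: {(0,0), (3,0)}.
So G has 1 subgroup of order 2.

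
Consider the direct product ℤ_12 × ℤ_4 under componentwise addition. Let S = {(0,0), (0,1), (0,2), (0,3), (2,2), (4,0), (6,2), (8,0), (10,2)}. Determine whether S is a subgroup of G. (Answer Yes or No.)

|S| = 9 does not divide |G| = 48, so by Lagrange S is not a subgroup.

No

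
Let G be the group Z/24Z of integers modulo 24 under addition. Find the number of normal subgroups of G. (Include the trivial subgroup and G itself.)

8

G is abelian, so every subgroup is normal.
G has 8 subgroups in total, hence 8 normal subgroups.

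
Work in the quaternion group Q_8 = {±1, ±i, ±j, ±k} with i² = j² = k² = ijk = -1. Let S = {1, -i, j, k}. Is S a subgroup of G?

No

j ∈ S but its inverse -j ∉ S, so S is not a subgroup.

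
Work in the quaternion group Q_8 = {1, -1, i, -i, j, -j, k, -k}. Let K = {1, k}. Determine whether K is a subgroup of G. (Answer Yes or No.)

k ∈ K but its inverse -k ∉ K, so K is not a subgroup.

No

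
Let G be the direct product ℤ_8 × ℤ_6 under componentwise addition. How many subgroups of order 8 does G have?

3

|G| = 48 and 8 | 48, so subgroups of order 8 are possible by Lagrange.
The subgroups of order 8 are: {(0,0), (0,3), (2,0), (2,3), (4,0), (4,3), (6,0), (6,3)}; {(0,0), (1,0), (2,0), (3,0), (4,0), (5,0), (6,0), (7,0)}; {(0,0), (1,3), (2,0), (3,3), (4,0), (5,3), (6,0), (7,3)}.
So G has 3 subgroups of order 8.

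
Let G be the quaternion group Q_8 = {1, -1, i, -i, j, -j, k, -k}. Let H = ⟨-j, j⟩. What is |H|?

4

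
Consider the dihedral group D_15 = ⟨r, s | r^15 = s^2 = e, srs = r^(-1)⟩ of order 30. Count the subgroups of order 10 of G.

3

|G| = 30 and 10 | 30, so subgroups of order 10 are possible by Lagrange.
The subgroups of order 10 are: {e, r^3, r^6, r^9, r^12, rs, r^4s, r^7s, r^10s, r^13s}; {e, r^3, r^6, r^9, r^12, r^2s, r^5s, r^8s, r^11s, r^14s}; {e, r^3, r^6, r^9, r^12, s, r^3s, r^6s, r^9s, r^12s}.
So G has 3 subgroups of order 10.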